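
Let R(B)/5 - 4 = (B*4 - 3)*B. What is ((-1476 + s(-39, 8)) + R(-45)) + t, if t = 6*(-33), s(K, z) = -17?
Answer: 39504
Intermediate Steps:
R(B) = 20 + 5*B*(-3 + 4*B) (R(B) = 20 + 5*((B*4 - 3)*B) = 20 + 5*((4*B - 3)*B) = 20 + 5*((-3 + 4*B)*B) = 20 + 5*(B*(-3 + 4*B)) = 20 + 5*B*(-3 + 4*B))
t = -198
((-1476 + s(-39, 8)) + R(-45)) + t = ((-1476 - 17) + (20 - 15*(-45) + 20*(-45)**2)) - 198 = (-1493 + (20 + 675 + 20*2025)) - 198 = (-1493 + (20 + 675 + 40500)) - 198 = (-1493 + 41195) - 198 = 39702 - 198 = 39504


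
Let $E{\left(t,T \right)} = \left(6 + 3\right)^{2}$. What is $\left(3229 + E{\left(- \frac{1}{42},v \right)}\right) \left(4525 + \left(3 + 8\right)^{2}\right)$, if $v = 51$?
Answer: $15378260$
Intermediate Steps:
$E{\left(t,T \right)} = 81$ ($E{\left(t,T \right)} = 9^{2} = 81$)
$\left(3229 + E{\left(- \frac{1}{42},v \right)}\right) \left(4525 + \left(3 + 8\right)^{2}\right) = \left(3229 + 81\right) \left(4525 + \left(3 + 8\right)^{2}\right) = 3310 \left(4525 + 11^{2}\right) = 3310 \left(4525 + 121\right) = 3310 \cdot 4646 = 15378260$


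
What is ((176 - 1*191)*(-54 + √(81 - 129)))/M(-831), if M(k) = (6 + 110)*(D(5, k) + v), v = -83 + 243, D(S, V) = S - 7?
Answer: 405/9164 - 15*I*√3/4582 ≈ 0.044195 - 0.0056702*I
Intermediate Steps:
D(S, V) = -7 + S
v = 160
M(k) = 18328 (M(k) = (6 + 110)*((-7 + 5) + 160) = 116*(-2 + 160) = 116*158 = 18328)
((176 - 1*191)*(-54 + √(81 - 129)))/M(-831) = ((176 - 1*191)*(-54 + √(81 - 129)))/18328 = ((176 - 191)*(-54 + √(-48)))*(1/18328) = -15*(-54 + 4*I*√3)*(1/18328) = (810 - 60*I*√3)*(1/18328) = 405/9164 - 15*I*√3/4582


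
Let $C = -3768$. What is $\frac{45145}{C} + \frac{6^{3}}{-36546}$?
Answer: $- \frac{275113843}{22950888} \approx -11.987$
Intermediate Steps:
$\frac{45145}{C} + \frac{6^{3}}{-36546} = \frac{45145}{-3768} + \frac{6^{3}}{-36546} = 45145 \left(- \frac{1}{3768}\right) + 216 \left(- \frac{1}{36546}\right) = - \frac{45145}{3768} - \frac{36}{6091} = - \frac{275113843}{22950888}$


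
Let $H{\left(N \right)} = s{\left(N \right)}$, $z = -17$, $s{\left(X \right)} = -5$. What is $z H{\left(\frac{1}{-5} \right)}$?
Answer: $85$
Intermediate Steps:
$H{\left(N \right)} = -5$
$z H{\left(\frac{1}{-5} \right)} = \left(-17\right) \left(-5\right) = 85$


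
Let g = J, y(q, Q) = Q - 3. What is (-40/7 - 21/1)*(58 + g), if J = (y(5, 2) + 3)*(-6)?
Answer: -8602/7 ≈ -1228.9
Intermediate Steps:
y(q, Q) = -3 + Q
J = -12 (J = ((-3 + 2) + 3)*(-6) = (-1 + 3)*(-6) = 2*(-6) = -12)
g = -12
(-40/7 - 21/1)*(58 + g) = (-40/7 - 21/1)*(58 - 12) = (-40*⅐ - 21*1)*46 = (-40/7 - 21)*46 = -187/7*46 = -8602/7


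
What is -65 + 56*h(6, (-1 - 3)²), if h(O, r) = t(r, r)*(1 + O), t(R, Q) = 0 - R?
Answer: -6337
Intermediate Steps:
t(R, Q) = -R
h(O, r) = -r*(1 + O) (h(O, r) = (-r)*(1 + O) = -r*(1 + O))
-65 + 56*h(6, (-1 - 3)²) = -65 + 56*(-(-1 - 3)²*(1 + 6)) = -65 + 56*(-1*(-4)²*7) = -65 + 56*(-1*16*7) = -65 + 56*(-112) = -65 - 6272 = -6337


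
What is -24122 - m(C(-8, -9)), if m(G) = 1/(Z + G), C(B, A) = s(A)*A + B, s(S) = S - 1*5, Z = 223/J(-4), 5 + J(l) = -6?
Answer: -25931161/1075 ≈ -24122.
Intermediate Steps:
J(l) = -11 (J(l) = -5 - 6 = -11)
Z = -223/11 (Z = 223/(-11) = 223*(-1/11) = -223/11 ≈ -20.273)
s(S) = -5 + S (s(S) = S - 5 = -5 + S)
C(B, A) = B + A*(-5 + A) (C(B, A) = (-5 + A)*A + B = A*(-5 + A) + B = B + A*(-5 + A))
m(G) = 1/(-223/11 + G)
-24122 - m(C(-8, -9)) = -24122 - 11/(-223 + 11*(-8 - 9*(-5 - 9))) = -24122 - 11/(-223 + 11*(-8 - 9*(-14))) = -24122 - 11/(-223 + 11*(-8 + 126)) = -24122 - 11/(-223 + 11*118) = -24122 - 11/(-223 + 1298) = -24122 - 11/1075 = -25931161/1075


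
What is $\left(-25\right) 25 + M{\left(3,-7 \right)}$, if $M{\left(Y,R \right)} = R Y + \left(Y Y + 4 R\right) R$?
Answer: $-513$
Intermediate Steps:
$M{\left(Y,R \right)} = R Y + R \left(Y^{2} + 4 R\right)$ ($M{\left(Y,R \right)} = R Y + \left(Y^{2} + 4 R\right) R = R Y + R \left(Y^{2} + 4 R\right)$)
$\left(-25\right) 25 + M{\left(3,-7 \right)} = \left(-25\right) 25 - 7 \left(3 + 3^{2} + 4 \left(-7\right)\right) = -625 - 7 \left(3 + 9 - 28\right) = -625 - -112 = -625 + 112 = -513$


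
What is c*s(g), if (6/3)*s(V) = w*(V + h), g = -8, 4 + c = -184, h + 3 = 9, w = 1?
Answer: 188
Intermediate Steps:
h = 6 (h = -3 + 9 = 6)
c = -188 (c = -4 - 184 = -188)
s(V) = 3 + V/2 (s(V) = (1*(V + 6))/2 = (1*(6 + V))/2 = (6 + V)/2 = 3 + V/2)
c*s(g) = -188*(3 + (½)*(-8)) = -188*(3 - 4) = -188*(-1) = 188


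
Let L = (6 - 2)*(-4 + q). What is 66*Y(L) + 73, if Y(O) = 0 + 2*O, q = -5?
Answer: -4679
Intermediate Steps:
L = -36 (L = (6 - 2)*(-4 - 5) = 4*(-9) = -36)
Y(O) = 2*O
66*Y(L) + 73 = 66*(2*(-36)) + 73 = 66*(-72) + 73 = -4752 + 73 = -4679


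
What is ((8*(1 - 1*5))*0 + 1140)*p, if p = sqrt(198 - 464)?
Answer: 1140*I*sqrt(266) ≈ 18593.0*I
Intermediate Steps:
p = I*sqrt(266) (p = sqrt(-266) = I*sqrt(266) ≈ 16.31*I)
((8*(1 - 1*5))*0 + 1140)*p = ((8*(1 - 1*5))*0 + 1140)*(I*sqrt(266)) = ((8*(1 - 5))*0 + 1140)*(I*sqrt(266)) = ((8*(-4))*0 + 1140)*(I*sqrt(266)) = (-32*0 + 1140)*(I*sqrt(266)) = (0 + 1140)*(I*sqrt(266)) = 1140*(I*sqrt(266)) = 1140*I*sqrt(266)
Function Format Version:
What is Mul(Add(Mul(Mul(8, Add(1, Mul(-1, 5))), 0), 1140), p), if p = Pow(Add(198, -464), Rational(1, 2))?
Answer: Mul(1140, I, Pow(266, Rational(1, 2))) ≈ Mul(18593., I)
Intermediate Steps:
p = Mul(I, Pow(266, Rational(1, 2))) (p = Pow(-266, Rational(1, 2)) = Mul(I, Pow(266, Rational(1, 2))) ≈ Mul(16.310, I))
Mul(Add(Mul(Mul(8, Add(1, Mul(-1, 5))), 0), 1140), p) = Mul(Add(Mul(Mul(8, Add(1, Mul(-1, 5))), 0), 1140), Mul(I, Pow(266, Rational(1, 2)))) = Mul(Add(Mul(Mul(8, Add(1, -5)), 0), 1140), Mul(I, Pow(266, Rational(1, 2)))) = Mul(Add(Mul(Mul(8, -4), 0), 1140), Mul(I, Pow(266, Rational(1, 2)))) = Mul(Add(Mul(-32, 0), 1140), Mul(I, Pow(266, Rational(1, 2)))) = Mul(Add(0, 1140), Mul(I, Pow(266, Rational(1, 2)))) = Mul(1140, Mul(I, Pow(266, Rational(1, 2)))) = Mul(1140, I, Pow(266, Rational(1, 2)))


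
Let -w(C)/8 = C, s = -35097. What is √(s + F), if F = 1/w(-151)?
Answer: 5*I*√512157874/604 ≈ 187.34*I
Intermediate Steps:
w(C) = -8*C
F = 1/1208 (F = 1/(-8*(-151)) = 1/1208 ≈ 0.00082781)
√(s + F) = √(-35097 + 1/1208) = √(-42397175/1208) = 5*I*√512157874/604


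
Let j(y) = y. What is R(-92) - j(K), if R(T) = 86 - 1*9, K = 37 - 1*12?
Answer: 52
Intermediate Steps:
K = 25 (K = 37 - 12 = 25)
R(T) = 77 (R(T) = 86 - 9 = 77)
R(-92) - j(K) = 77 - 1*25 = 77 - 25 = 52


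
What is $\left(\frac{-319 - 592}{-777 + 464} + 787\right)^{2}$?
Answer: $\frac{61128606564}{97969} \approx 6.2396 \cdot 10^{5}$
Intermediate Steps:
$\left(\frac{-319 - 592}{-777 + 464} + 787\right)^{2} = \left(- \frac{911}{-313} + 787\right)^{2} = \left(\left(-911\right) \left(- \frac{1}{313}\right) + 787\right)^{2} = \left(\frac{911}{313} + 787\right)^{2} = \left(\frac{247242}{313}\right)^{2} = \frac{61128606564}{97969}$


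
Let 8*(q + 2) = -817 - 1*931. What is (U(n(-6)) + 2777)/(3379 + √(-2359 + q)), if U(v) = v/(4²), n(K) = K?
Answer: 75057727/91361764 - 22213*I*√10318/182723528 ≈ 0.82154 - 0.012348*I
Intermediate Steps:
U(v) = v/16
q = -441/2 (q = -2 + (-817 - 1*931)/8 = -2 + (-817 - 931)/8 = -2 + (⅛)*(-1748) = -2 - 437/2 = -441/2 ≈ -220.50)
(U(n(-6)) + 2777)/(3379 + √(-2359 + q)) = ((1/16)*(-6) + 2777)/(3379 + √(-2359 - 441/2)) = (-3/8 + 2777)/(3379 + √(-5159/2)) = 22213/(8*(3379 + I*√10318/2))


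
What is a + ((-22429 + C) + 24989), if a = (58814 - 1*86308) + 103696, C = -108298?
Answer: -29536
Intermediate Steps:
a = 76202 (a = (58814 - 86308) + 103696 = -27494 + 103696 = 76202)
a + ((-22429 + C) + 24989) = 76202 + ((-22429 - 108298) + 24989) = 76202 + (-130727 + 24989) = 76202 - 105738 = -29536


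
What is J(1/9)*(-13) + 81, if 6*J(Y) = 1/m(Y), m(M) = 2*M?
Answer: 285/4 ≈ 71.250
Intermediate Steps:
J(Y) = 1/(12*Y) (J(Y) = 1/(6*((2*Y))) = (1/(2*Y))/6 = 1/(12*Y))
J(1/9)*(-13) + 81 = (1/(12*(1/9)))*(-13) + 81 = (1/(12*(⅑)))*(-13) + 81 = ((1/12)*9)*(-13) + 81 = (¾)*(-13) + 81 = -39/4 + 81 = 285/4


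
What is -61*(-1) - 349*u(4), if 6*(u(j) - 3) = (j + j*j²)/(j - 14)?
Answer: -8857/15 ≈ -590.47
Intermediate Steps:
u(j) = 3 + (j + j³)/(6*(-14 + j)) (u(j) = 3 + ((j + j*j²)/(j - 14))/6 = 3 + ((j + j³)/(-14 + j))/6 = 3 + (j + j³)/(6*(-14 + j)))
-61*(-1) - 349*u(4) = -61*(-1) - 349*(-252 + 4³ + 19*4)/(6*(-14 + 4)) = 61 - 349*(-252 + 64 + 76)/(6*(-10)) = 61 - 349*(-1)*(-112)/(6*10) = 61 - 349*28/15 = 61 - 9772/15 = -8857/15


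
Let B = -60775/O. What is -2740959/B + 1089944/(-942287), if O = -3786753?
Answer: -752331710607423773/4405191725 ≈ -1.7078e+8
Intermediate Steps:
B = 60775/3786753 (B = -60775/(-3786753) = -60775*(-1/3786753) = 60775/3786753 ≈ 0.016049)
-2740959/B + 1089944/(-942287) = -2740959/60775/3786753 + 1089944/(-942287) = -2740959*3786753/60775 + 1089944*(-1/942287) = -798410362779/4675 - 1089944/942287 = -752331710607423773/4405191725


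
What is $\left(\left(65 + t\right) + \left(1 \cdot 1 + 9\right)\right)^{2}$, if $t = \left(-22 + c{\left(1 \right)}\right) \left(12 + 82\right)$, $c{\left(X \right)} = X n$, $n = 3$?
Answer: $2927521$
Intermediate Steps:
$c{\left(X \right)} = 3 X$ ($c{\left(X \right)} = X 3 = 3 X$)
$t = -1786$ ($t = \left(-22 + 3 \cdot 1\right) \left(12 + 82\right) = \left(-22 + 3\right) 94 = \left(-19\right) 94 = -1786$)
$\left(\left(65 + t\right) + \left(1 \cdot 1 + 9\right)\right)^{2} = \left(\left(65 - 1786\right) + \left(1 \cdot 1 + 9\right)\right)^{2} = \left(-1721 + \left(1 + 9\right)\right)^{2} = \left(-1721 + 10\right)^{2} = \left(-1711\right)^{2} = 2927521$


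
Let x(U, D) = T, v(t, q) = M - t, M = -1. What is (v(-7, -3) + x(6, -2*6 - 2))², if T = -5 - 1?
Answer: 0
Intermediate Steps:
T = -6
v(t, q) = -1 - t
x(U, D) = -6
(v(-7, -3) + x(6, -2*6 - 2))² = ((-1 - 1*(-7)) - 6)² = ((-1 + 7) - 6)² = (6 - 6)² = 0² = 0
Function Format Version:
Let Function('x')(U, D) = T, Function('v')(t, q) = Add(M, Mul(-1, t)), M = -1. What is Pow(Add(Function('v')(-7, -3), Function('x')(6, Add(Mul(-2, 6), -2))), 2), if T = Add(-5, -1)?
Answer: 0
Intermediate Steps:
T = -6
Function('v')(t, q) = Add(-1, Mul(-1, t))
Function('x')(U, D) = -6
Pow(Add(Function('v')(-7, -3), Function('x')(6, Add(Mul(-2, 6), -2))), 2) = Pow(Add(Add(-1, Mul(-1, -7)), -6), 2) = Pow(Add(Add(-1, 7), -6), 2) = Pow(Add(6, -6), 2) = Pow(0, 2) = 0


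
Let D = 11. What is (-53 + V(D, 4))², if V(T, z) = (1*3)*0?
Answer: 2809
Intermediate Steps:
V(T, z) = 0 (V(T, z) = 3*0 = 0)
(-53 + V(D, 4))² = (-53 + 0)² = (-53)² = 2809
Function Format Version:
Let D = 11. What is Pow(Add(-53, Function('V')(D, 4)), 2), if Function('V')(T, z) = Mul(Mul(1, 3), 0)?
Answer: 2809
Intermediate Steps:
Function('V')(T, z) = 0 (Function('V')(T, z) = Mul(3, 0) = 0)
Pow(Add(-53, Function('V')(D, 4)), 2) = Pow(Add(-53, 0), 2) = Pow(-53, 2) = 2809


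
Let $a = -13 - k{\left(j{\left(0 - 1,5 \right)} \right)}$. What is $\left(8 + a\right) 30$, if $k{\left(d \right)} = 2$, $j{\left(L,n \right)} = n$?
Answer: $-210$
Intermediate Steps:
$a = -15$ ($a = -13 - 2 = -15$)
$\left(8 + a\right) 30 = \left(8 - 15\right) 30 = \left(-7\right) 30 = -210$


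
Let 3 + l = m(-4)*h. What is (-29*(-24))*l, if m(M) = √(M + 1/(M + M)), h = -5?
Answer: -2088 - 870*I*√66 ≈ -2088.0 - 7067.9*I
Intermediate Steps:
m(M) = √(M + 1/(2*M))
l = -3 - 5*I*√66/4 (l = -3 + (√(2/(-4) + 4*(-4))/2)*(-5) = -3 + (√(2*(-¼) - 16)/2)*(-5) = -3 + (√(-½ - 16)/2)*(-5) = -3 + (√(-33/2)/2)*(-5) = -3 + ((I*√66/2)/2)*(-5) = -3 + (I*√66/4)*(-5) = -3 - 5*I*√66/4 ≈ -3.0 - 10.155*I)
(-29*(-24))*l = (-29*(-24))*(-3 - 5*I*√66/4) = 696*(-3 - 5*I*√66/4) = -2088 - 870*I*√66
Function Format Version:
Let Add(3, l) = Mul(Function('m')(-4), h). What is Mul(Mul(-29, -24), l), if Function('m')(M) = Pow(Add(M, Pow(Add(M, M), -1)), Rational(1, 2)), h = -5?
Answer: Add(-2088, Mul(-870, I, Pow(66, Rational(1, 2)))) ≈ Add(-2088.0, Mul(-7067.9, I))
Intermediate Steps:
Function('m')(M) = Pow(Add(M, Mul(Rational(1, 2), Pow(M, -1))), Rational(1, 2)) (Function('m')(M) = Pow(Add(M, Pow(Mul(2, M), -1)), Rational(1, 2)) = Pow(Add(M, Mul(Rational(1, 2), Pow(M, -1))), Rational(1, 2)))
l = Add(-3, Mul(Rational(-5, 4), I, Pow(66, Rational(1, 2)))) (l = Add(-3, Mul(Mul(Rational(1, 2), Pow(Add(Mul(2, Pow(-4, -1)), Mul(4, -4)), Rational(1, 2))), -5)) = Add(-3, Mul(Mul(Rational(1, 2), Pow(Add(Mul(2, Rational(-1, 4)), -16), Rational(1, 2))), -5)) = Add(-3, Mul(Mul(Rational(1, 2), Pow(Add(Rational(-1, 2), -16), Rational(1, 2))), -5)) = Add(-3, Mul(Mul(Rational(1, 2), Pow(Rational(-33, 2), Rational(1, 2))), -5)) = Add(-3, Mul(Mul(Rational(1, 2), Mul(Rational(1, 2), I, Pow(66, Rational(1, 2)))), -5)) = Add(-3, Mul(Mul(Rational(1, 4), I, Pow(66, Rational(1, 2))), -5)) = Add(-3, Mul(Rational(-5, 4), I, Pow(66, Rational(1, 2)))) ≈ Add(-3.0000, Mul(-10.155, I)))
Mul(Mul(-29, -24), l) = Mul(Mul(-29, -24), Add(-3, Mul(Rational(-5, 4), I, Pow(66, Rational(1, 2))))) = Mul(696, Add(-3, Mul(Rational(-5, 4), I, Pow(66, Rational(1, 2))))) = Add(-2088, Mul(-870, I, Pow(66, Rational(1, 2))))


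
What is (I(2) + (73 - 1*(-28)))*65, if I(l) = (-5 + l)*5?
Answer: 5590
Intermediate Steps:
I(l) = -25 + 5*l
(I(2) + (73 - 1*(-28)))*65 = ((-25 + 5*2) + (73 - 1*(-28)))*65 = ((-25 + 10) + (73 + 28))*65 = (-15 + 101)*65 = 86*65 = 5590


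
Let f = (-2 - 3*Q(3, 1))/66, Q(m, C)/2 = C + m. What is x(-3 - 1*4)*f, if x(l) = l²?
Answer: -637/33 ≈ -19.303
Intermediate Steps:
Q(m, C) = 2*C + 2*m (Q(m, C) = 2*(C + m) = 2*C + 2*m)
f = -13/33 (f = (-2 - 3*(2*1 + 2*3))/66 = (-2 - 3*(2 + 6))*(1/66) = (-2 - 3*8)*(1/66) = (-2 - 24)*(1/66) = -26*1/66 = -13/33 ≈ -0.39394)
x(-3 - 1*4)*f = (-3 - 1*4)²*(-13/33) = (-3 - 4)²*(-13/33) = (-7)²*(-13/33) = 49*(-13/33) = -637/33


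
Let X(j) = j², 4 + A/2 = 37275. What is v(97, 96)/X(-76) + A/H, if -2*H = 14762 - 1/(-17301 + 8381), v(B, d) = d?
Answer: -479278307834/47535411801 ≈ -10.083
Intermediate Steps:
A = 74542 (A = -8 + 2*37275 = -8 + 74550 = 74542)
H = -131677041/17840 (H = -(14762 - 1/(-17301 + 8381))/2 = -(14762 - 1/(-8920))/2 = -(14762 - 1*(-1/8920))/2 = -(14762 + 1/8920)/2 = -½*131677041/8920 = -131677041/17840 ≈ -7381.0)
v(97, 96)/X(-76) + A/H = 96/((-76)²) + 74542/(-131677041/17840) = 96/5776 + 74542*(-17840/131677041) = 96*(1/5776) - 1329829280/131677041 = 6/361 - 1329829280/131677041 = -479278307834/47535411801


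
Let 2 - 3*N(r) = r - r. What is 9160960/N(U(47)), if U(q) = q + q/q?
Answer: 13741440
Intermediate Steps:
U(q) = 1 + q (U(q) = q + 1 = 1 + q)
N(r) = ⅔ (N(r) = ⅔ - (r - r)/3 = ⅔ - ⅓*0 = ⅔ + 0 = ⅔)
9160960/N(U(47)) = 9160960/(⅔) = 9160960*(3/2) = 13741440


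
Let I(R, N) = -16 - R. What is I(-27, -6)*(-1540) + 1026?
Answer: -15914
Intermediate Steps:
I(-27, -6)*(-1540) + 1026 = (-16 - 1*(-27))*(-1540) + 1026 = (-16 + 27)*(-1540) + 1026 = 11*(-1540) + 1026 = -16940 + 1026 = -15914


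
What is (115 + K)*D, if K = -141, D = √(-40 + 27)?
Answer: -26*I*√13 ≈ -93.744*I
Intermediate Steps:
D = I*√13 (D = √(-13) = I*√13 ≈ 3.6056*I)
(115 + K)*D = (115 - 141)*(I*√13) = -26*I*√13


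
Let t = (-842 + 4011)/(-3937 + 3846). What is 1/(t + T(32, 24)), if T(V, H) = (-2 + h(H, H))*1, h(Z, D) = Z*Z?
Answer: 91/49065 ≈ 0.0018547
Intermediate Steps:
h(Z, D) = Z²
T(V, H) = -2 + H² (T(V, H) = (-2 + H²)*1 = -2 + H²)
t = -3169/91 (t = 3169/(-91) = 3169*(-1/91) = -3169/91 ≈ -34.824)
1/(t + T(32, 24)) = 1/(-3169/91 + (-2 + 24²)) = 1/(-3169/91 + (-2 + 576)) = 1/(-3169/91 + 574) = 1/(49065/91) = 91/49065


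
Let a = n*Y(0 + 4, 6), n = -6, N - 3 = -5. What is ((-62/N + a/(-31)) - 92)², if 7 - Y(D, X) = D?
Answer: 3508129/961 ≈ 3650.5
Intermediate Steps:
N = -2 (N = 3 - 5 = -2)
Y(D, X) = 7 - D
a = -18 (a = -6*(7 - (0 + 4)) = -6*(7 - 1*4) = -6*(7 - 4) = -6*3 = -18)
((-62/N + a/(-31)) - 92)² = ((-62/(-2) - 18/(-31)) - 92)² = ((-62*(-½) - 18*(-1/31)) - 92)² = ((31 + 18/31) - 92)² = (979/31 - 92)² = (-1873/31)² = 3508129/961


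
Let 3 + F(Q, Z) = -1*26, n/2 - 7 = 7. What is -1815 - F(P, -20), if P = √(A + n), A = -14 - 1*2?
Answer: -1786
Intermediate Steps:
A = -16 (A = -14 - 2 = -16)
n = 28 (n = 14 + 2*7 = 14 + 14 = 28)
P = 2*√3 (P = √(-16 + 28) = √12 = 2*√3 ≈ 3.4641)
F(Q, Z) = -29 (F(Q, Z) = -3 - 1*26 = -3 - 26 = -29)
-1815 - F(P, -20) = -1815 - 1*(-29) = -1815 + 29 = -1786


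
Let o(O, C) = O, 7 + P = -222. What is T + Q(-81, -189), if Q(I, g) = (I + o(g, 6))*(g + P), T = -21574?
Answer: 91286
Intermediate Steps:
P = -229 (P = -7 - 222 = -229)
Q(I, g) = (-229 + g)*(I + g) (Q(I, g) = (I + g)*(g - 229) = (I + g)*(-229 + g) = (-229 + g)*(I + g))
T + Q(-81, -189) = -21574 + ((-189)² - 229*(-81) - 229*(-189) - 81*(-189)) = -21574 + (35721 + 18549 + 43281 + 15309) = -21574 + 112860 = 91286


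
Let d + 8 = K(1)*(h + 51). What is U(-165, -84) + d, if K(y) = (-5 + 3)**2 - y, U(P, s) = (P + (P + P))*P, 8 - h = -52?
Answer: 82000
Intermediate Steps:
h = 60 (h = 8 - 1*(-52) = 8 + 52 = 60)
U(P, s) = 3*P**2 (U(P, s) = (P + 2*P)*P = (3*P)*P = 3*P**2)
K(y) = 4 - y (K(y) = (-2)**2 - y = 4 - y)
d = 325 (d = -8 + (4 - 1*1)*(60 + 51) = -8 + (4 - 1)*111 = -8 + 3*111 = -8 + 333 = 325)
U(-165, -84) + d = 3*(-165)**2 + 325 = 3*27225 + 325 = 81675 + 325 = 82000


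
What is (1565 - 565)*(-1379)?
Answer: -1379000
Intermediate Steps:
(1565 - 565)*(-1379) = 1000*(-1379) = -1379000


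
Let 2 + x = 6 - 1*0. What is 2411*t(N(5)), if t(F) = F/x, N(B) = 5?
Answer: 12055/4 ≈ 3013.8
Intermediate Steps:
x = 4 (x = -2 + (6 - 1*0) = -2 + (6 + 0) = -2 + 6 = 4)
t(F) = F/4
2411*t(N(5)) = 2411*((1/4)*5) = 2411*(5/4) = 12055/4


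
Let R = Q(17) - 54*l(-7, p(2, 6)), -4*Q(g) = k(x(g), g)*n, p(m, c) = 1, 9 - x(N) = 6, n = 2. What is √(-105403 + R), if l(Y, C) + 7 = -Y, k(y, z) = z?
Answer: I*√421646/2 ≈ 324.67*I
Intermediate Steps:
x(N) = 3 (x(N) = 9 - 1*6 = 9 - 6 = 3)
l(Y, C) = -7 - Y
Q(g) = -g/2 (Q(g) = -g*2/4 = -g/2)
R = -17/2 (R = -½*17 - 54*(-7 - 1*(-7)) = -17/2 - 54*(-7 + 7) = -17/2 - 54*0 = -17/2 + 0 = -17/2 ≈ -8.5000)
√(-105403 + R) = √(-105403 - 17/2) = √(-210823/2) = I*√421646/2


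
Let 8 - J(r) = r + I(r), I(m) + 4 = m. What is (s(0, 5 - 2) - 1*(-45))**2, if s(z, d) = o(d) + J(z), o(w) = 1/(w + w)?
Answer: 117649/36 ≈ 3268.0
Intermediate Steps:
I(m) = -4 + m
o(w) = 1/(2*w)
J(r) = 12 - 2*r (J(r) = 8 - (r + (-4 + r)) = 8 - (-4 + 2*r) = 8 + (4 - 2*r) = 12 - 2*r)
s(z, d) = 12 + 1/(2*d) - 2*z (s(z, d) = 1/(2*d) + (12 - 2*z) = 12 + 1/(2*d) - 2*z)
(s(0, 5 - 2) - 1*(-45))**2 = ((12 + 1/(2*(5 - 2)) - 2*0) - 1*(-45))**2 = ((12 + (1/2)/3 + 0) + 45)**2 = ((12 + (1/2)*(1/3) + 0) + 45)**2 = ((12 + 1/6 + 0) + 45)**2 = (73/6 + 45)**2 = (343/6)**2 = 117649/36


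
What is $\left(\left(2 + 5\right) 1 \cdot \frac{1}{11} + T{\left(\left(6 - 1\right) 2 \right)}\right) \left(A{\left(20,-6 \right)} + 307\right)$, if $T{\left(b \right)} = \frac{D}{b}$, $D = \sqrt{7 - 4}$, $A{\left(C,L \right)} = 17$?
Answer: $\frac{2268}{11} + \frac{162 \sqrt{3}}{5} \approx 262.3$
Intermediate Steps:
$D = \sqrt{3} \approx 1.732$
$T{\left(b \right)} = \frac{\sqrt{3}}{b}$
$\left(\left(2 + 5\right) 1 \cdot \frac{1}{11} + T{\left(\left(6 - 1\right) 2 \right)}\right) \left(A{\left(20,-6 \right)} + 307\right) = \left(\left(2 + 5\right) 1 \cdot \frac{1}{11} + \frac{\sqrt{3}}{\left(6 - 1\right) 2}\right) \left(17 + 307\right) = \left(7 \cdot 1 \cdot \frac{1}{11} + \frac{\sqrt{3}}{5 \cdot 2}\right) 324 = \left(7 \cdot \frac{1}{11} + \frac{\sqrt{3}}{10}\right) 324 = \left(\frac{7}{11} + \sqrt{3} \cdot \frac{1}{10}\right) 324 = \left(\frac{7}{11} + \frac{\sqrt{3}}{10}\right) 324 = \frac{2268}{11} + \frac{162 \sqrt{3}}{5}$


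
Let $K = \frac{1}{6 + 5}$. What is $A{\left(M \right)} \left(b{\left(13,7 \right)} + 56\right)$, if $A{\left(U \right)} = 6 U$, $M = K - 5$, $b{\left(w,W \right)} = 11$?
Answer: $- \frac{21708}{11} \approx -1973.5$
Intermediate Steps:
$K = \frac{1}{11} \approx 0.090909$
$M = - \frac{54}{11}$ ($M = \frac{1}{11} - 5 = - \frac{54}{11} \approx -4.9091$)
$A{\left(M \right)} \left(b{\left(13,7 \right)} + 56\right) = 6 \left(- \frac{54}{11}\right) \left(11 + 56\right) = \left(- \frac{324}{11}\right) 67 = - \frac{21708}{11}$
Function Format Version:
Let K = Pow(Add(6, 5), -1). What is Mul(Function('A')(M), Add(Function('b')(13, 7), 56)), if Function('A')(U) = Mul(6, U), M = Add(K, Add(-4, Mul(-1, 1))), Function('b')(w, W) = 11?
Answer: Rational(-21708, 11) ≈ -1973.5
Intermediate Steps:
K = Rational(1, 11) (K = Pow(11, -1) = Rational(1, 11) ≈ 0.090909)
M = Rational(-54, 11) (M = Add(Rational(1, 11), Add(-4, Mul(-1, 1))) = Add(Rational(1, 11), Add(-4, -1)) = Add(Rational(1, 11), -5) = Rational(-54, 11) ≈ -4.9091)
Mul(Function('A')(M), Add(Function('b')(13, 7), 56)) = Mul(Mul(6, Rational(-54, 11)), Add(11, 56)) = Mul(Rational(-324, 11), 67) = Rational(-21708, 11)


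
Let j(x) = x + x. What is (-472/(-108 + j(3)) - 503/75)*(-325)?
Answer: 34463/51 ≈ 675.75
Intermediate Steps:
j(x) = 2*x
(-472/(-108 + j(3)) - 503/75)*(-325) = (-472/(-108 + 2*3) - 503/75)*(-325) = (-472/(-108 + 6) - 503*1/75)*(-325) = (-472/(-102) - 503/75)*(-325) = (-472*(-1/102) - 503/75)*(-325) = (236/51 - 503/75)*(-325) = -2651/1275*(-325) = 34463/51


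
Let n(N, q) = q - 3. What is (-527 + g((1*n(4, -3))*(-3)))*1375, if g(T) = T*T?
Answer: -279125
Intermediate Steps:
n(N, q) = -3 + q
g(T) = T**2
(-527 + g((1*n(4, -3))*(-3)))*1375 = (-527 + ((1*(-3 - 3))*(-3))**2)*1375 = (-527 + ((1*(-6))*(-3))**2)*1375 = (-527 + (-6*(-3))**2)*1375 = (-527 + 18**2)*1375 = (-527 + 324)*1375 = -203*1375 = -279125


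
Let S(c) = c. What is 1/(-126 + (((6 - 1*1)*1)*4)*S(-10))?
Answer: -1/326 ≈ -0.0030675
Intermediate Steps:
1/(-126 + (((6 - 1*1)*1)*4)*S(-10)) = 1/(-126 + (((6 - 1*1)*1)*4)*(-10)) = 1/(-126 + (((6 - 1)*1)*4)*(-10)) = 1/(-126 + ((5*1)*4)*(-10)) = 1/(-126 + (5*4)*(-10)) = 1/(-126 + 20*(-10)) = 1/(-126 - 200) = 1/(-326) = -1/326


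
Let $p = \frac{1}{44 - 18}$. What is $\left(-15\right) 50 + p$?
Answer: $- \frac{19499}{26} \approx -749.96$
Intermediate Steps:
$p = \frac{1}{26} \approx 0.038462$
$\left(-15\right) 50 + p = \left(-15\right) 50 + \frac{1}{26} = -750 + \frac{1}{26} = - \frac{19499}{26}$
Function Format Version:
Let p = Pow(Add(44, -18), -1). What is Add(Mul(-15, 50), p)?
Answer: Rational(-19499, 26) ≈ -749.96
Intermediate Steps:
p = Rational(1, 26) (p = Pow(26, -1) = Rational(1, 26) ≈ 0.038462)
Add(Mul(-15, 50), p) = Add(Mul(-15, 50), Rational(1, 26)) = Add(-750, Rational(1, 26)) = Rational(-19499, 26)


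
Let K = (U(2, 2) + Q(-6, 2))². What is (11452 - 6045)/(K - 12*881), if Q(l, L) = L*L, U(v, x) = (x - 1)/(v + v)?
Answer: -86512/168863 ≈ -0.51232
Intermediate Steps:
U(v, x) = (-1 + x)/(2*v) (U(v, x) = (-1 + x)/((2*v)) = (-1 + x)*(1/(2*v)) = (-1 + x)/(2*v))
Q(l, L) = L²
K = 289/16 (K = ((½)*(-1 + 2)/2 + 2²)² = ((½)*(½)*1 + 4)² = (¼ + 4)² = (17/4)² = 289/16 ≈ 18.063)
(11452 - 6045)/(K - 12*881) = (11452 - 6045)/(289/16 - 12*881) = 5407/(289/16 - 10572) = 5407/(-168863/16) = 5407*(-16/168863) = -86512/168863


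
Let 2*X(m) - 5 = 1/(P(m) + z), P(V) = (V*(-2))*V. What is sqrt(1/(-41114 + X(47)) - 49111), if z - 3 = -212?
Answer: 2*I*sqrt(5484782550549498097)/21135879 ≈ 221.61*I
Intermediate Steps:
z = -209 (z = 3 - 212 = -209)
P(V) = -2*V**2 (P(V) = (-2*V)*V = -2*V**2)
X(m) = 5/2 + 1/(2*(-209 - 2*m**2)) (X(m) = 5/2 + 1/(2*(-2*m**2 - 209)) = 5/2 + 1/(2*(-209 - 2*m**2)))
sqrt(1/(-41114 + X(47)) - 49111) = sqrt(1/(-41114 + (522 + 5*47**2)/(209 + 2*47**2)) - 49111) = sqrt(1/(-41114 + (522 + 5*2209)/(209 + 2*2209)) - 49111) = sqrt(1/(-41114 + (522 + 11045)/(209 + 4418)) - 49111) = sqrt(1/(-41114 + 11567/4627) - 49111) = sqrt(1/(-190222911/4627) - 49111) = sqrt(-4627/190222911 - 49111) = sqrt(-9342037386748/190222911) = 2*I*sqrt(5484782550549498097)/21135879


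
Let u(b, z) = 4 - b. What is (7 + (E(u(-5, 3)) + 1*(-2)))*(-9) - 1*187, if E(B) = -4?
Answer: -196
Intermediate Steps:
(7 + (E(u(-5, 3)) + 1*(-2)))*(-9) - 1*187 = (7 + (-4 + 1*(-2)))*(-9) - 1*187 = (7 + (-4 - 2))*(-9) - 187 = (7 - 6)*(-9) - 187 = 1*(-9) - 187 = -9 - 187 = -196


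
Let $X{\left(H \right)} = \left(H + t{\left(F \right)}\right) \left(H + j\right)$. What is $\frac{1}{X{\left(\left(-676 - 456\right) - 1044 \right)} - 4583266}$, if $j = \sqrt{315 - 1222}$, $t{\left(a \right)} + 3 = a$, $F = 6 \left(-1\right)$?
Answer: $\frac{171294}{33671856511} + \frac{2185 i \sqrt{907}}{33671856511} \approx 5.0872 \cdot 10^{-6} + 1.9543 \cdot 10^{-6} i$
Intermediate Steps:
$F = -6$
$t{\left(a \right)} = -3 + a$
$j = i \sqrt{907}$ ($j = \sqrt{-907} = i \sqrt{907} \approx 30.116 i$)
$X{\left(H \right)} = \left(-9 + H\right) \left(H + i \sqrt{907}\right)$ ($X{\left(H \right)} = \left(H - 9\right) \left(H + i \sqrt{907}\right) = \left(-9 + H\right) \left(H + i \sqrt{907}\right)$)
$\frac{1}{X{\left(\left(-676 - 456\right) - 1044 \right)} - 4583266} = \frac{1}{\left(\left(\left(-676 - 456\right) - 1044\right)^{2} - 9 \left(\left(-676 - 456\right) - 1044\right) - 9 i \sqrt{907} + i \left(\left(-676 - 456\right) - 1044\right) \sqrt{907}\right) - 4583266} = \frac{1}{\left(\left(-1132 - 1044\right)^{2} - 9 \left(-1132 - 1044\right) - 9 i \sqrt{907} + i \left(-1132 - 1044\right) \sqrt{907}\right) - 4583266} = \frac{1}{\left(\left(-2176\right)^{2} - -19584 - 9 i \sqrt{907} + i \left(-2176\right) \sqrt{907}\right) - 4583266} = \frac{1}{\left(4734976 + 19584 - 9 i \sqrt{907} - 2176 i \sqrt{907}\right) - 4583266} = \frac{1}{\left(4754560 - 2185 i \sqrt{907}\right) - 4583266} = \frac{1}{171294 - 2185 i \sqrt{907}}$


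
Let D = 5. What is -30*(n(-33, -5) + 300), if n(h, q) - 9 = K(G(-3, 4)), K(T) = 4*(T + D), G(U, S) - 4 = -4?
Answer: -9870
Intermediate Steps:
G(U, S) = 0 (G(U, S) = 4 - 4 = 0)
K(T) = 20 + 4*T (K(T) = 4*(T + 5) = 4*(5 + T) = 20 + 4*T)
n(h, q) = 29 (n(h, q) = 9 + (20 + 4*0) = 9 + (20 + 0) = 9 + 20 = 29)
-30*(n(-33, -5) + 300) = -30*(29 + 300) = -30*329 = -9870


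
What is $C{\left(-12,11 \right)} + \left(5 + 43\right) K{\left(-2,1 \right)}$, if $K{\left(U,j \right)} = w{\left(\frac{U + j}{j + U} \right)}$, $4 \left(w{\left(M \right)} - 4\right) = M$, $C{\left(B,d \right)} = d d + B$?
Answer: $313$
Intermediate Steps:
$C{\left(B,d \right)} = B + d^{2}$ ($C{\left(B,d \right)} = d^{2} + B = B + d^{2}$)
$w{\left(M \right)} = 4 + \frac{M}{4}$
$K{\left(U,j \right)} = \frac{17}{4}$ ($K{\left(U,j \right)} = 4 + \frac{\left(U + j\right) \frac{1}{j + U}}{4} = 4 + \frac{\left(U + j\right) \frac{1}{U + j}}{4} = 4 + \frac{1}{4} \cdot 1 = 4 + \frac{1}{4} = \frac{17}{4}$)
$C{\left(-12,11 \right)} + \left(5 + 43\right) K{\left(-2,1 \right)} = \left(-12 + 11^{2}\right) + \left(5 + 43\right) \frac{17}{4} = \left(-12 + 121\right) + 48 \cdot \frac{17}{4} = 109 + 204 = 313$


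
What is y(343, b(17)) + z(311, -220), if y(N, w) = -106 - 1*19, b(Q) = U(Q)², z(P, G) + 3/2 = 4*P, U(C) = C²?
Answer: 2235/2 ≈ 1117.5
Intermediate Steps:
z(P, G) = -3/2 + 4*P
b(Q) = Q⁴ (b(Q) = (Q²)² = Q⁴)
y(N, w) = -125 (y(N, w) = -106 - 19 = -125)
y(343, b(17)) + z(311, -220) = -125 + (-3/2 + 4*311) = -125 + (-3/2 + 1244) = -125 + 2485/2 = 2235/2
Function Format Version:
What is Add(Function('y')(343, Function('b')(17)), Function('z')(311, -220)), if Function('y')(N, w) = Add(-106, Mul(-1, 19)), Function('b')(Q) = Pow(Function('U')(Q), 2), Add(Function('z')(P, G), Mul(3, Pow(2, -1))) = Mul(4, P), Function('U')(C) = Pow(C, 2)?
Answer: Rational(2235, 2) ≈ 1117.5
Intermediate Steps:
Function('z')(P, G) = Add(Rational(-3, 2), Mul(4, P))
Function('b')(Q) = Pow(Q, 4) (Function('b')(Q) = Pow(Pow(Q, 2), 2) = Pow(Q, 4))
Function('y')(N, w) = -125 (Function('y')(N, w) = Add(-106, -19) = -125)
Add(Function('y')(343, Function('b')(17)), Function('z')(311, -220)) = Add(-125, Add(Rational(-3, 2), Mul(4, 311))) = Add(-125, Add(Rational(-3, 2), 1244)) = Add(-125, Rational(2485, 2)) = Rational(2235, 2)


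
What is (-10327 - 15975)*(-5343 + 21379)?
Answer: -421778872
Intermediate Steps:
(-10327 - 15975)*(-5343 + 21379) = -26302*16036 = -421778872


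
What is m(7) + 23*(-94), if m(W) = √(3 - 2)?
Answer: -2161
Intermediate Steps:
m(W) = 1 (m(W) = √1 = 1)
m(7) + 23*(-94) = 1 + 23*(-94) = 1 - 2162 = -2161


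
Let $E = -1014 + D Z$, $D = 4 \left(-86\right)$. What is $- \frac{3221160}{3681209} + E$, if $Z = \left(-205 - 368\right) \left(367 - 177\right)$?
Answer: $\frac{137862253030434}{3681209} \approx 3.745 \cdot 10^{7}$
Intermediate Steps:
$D = -344$
$Z = -108870$ ($Z = \left(-573\right) 190 = -108870$)
$E = 37450266$ ($E = -1014 - -37451280 = -1014 + 37451280 = 37450266$)
$- \frac{3221160}{3681209} + E = - \frac{3221160}{3681209} + 37450266 = \frac{137862253030434}{3681209}$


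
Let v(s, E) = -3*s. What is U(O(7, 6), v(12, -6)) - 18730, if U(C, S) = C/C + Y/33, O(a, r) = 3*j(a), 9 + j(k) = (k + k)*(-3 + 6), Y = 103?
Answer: -617954/33 ≈ -18726.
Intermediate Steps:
j(k) = -9 + 6*k (j(k) = -9 + (k + k)*(-3 + 6) = -9 + (2*k)*3 = -9 + 6*k)
O(a, r) = -27 + 18*a (O(a, r) = 3*(-9 + 6*a) = -27 + 18*a)
U(C, S) = 136/33 (U(C, S) = C/C + 103/33 = 1 + 103*(1/33) = 1 + 103/33 = 136/33)
U(O(7, 6), v(12, -6)) - 18730 = 136/33 - 18730 = -617954/33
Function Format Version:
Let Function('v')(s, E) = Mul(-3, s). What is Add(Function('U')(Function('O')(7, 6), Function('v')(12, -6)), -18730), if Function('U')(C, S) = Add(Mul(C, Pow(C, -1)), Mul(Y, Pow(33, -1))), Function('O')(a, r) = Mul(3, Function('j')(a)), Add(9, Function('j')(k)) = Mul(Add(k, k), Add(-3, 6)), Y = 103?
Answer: Rational(-617954, 33) ≈ -18726.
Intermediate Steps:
Function('j')(k) = Add(-9, Mul(6, k)) (Function('j')(k) = Add(-9, Mul(Add(k, k), Add(-3, 6))) = Add(-9, Mul(Mul(2, k), 3)) = Add(-9, Mul(6, k)))
Function('O')(a, r) = Add(-27, Mul(18, a)) (Function('O')(a, r) = Mul(3, Add(-9, Mul(6, a))) = Add(-27, Mul(18, a)))
Function('U')(C, S) = Rational(136, 33) (Function('U')(C, S) = Add(Mul(C, Pow(C, -1)), Mul(103, Pow(33, -1))) = Add(1, Mul(103, Rational(1, 33))) = Add(1, Rational(103, 33)) = Rational(136, 33))
Add(Function('U')(Function('O')(7, 6), Function('v')(12, -6)), -18730) = Add(Rational(136, 33), -18730) = Rational(-617954, 33)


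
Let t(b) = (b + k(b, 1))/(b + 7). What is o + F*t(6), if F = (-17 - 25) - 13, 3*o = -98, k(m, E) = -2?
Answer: -1934/39 ≈ -49.590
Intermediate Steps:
o = -98/3 (o = (⅓)*(-98) = -98/3 ≈ -32.667)
F = -55 (F = -42 - 13 = -55)
t(b) = (-2 + b)/(7 + b) (t(b) = (b - 2)/(b + 7) = (-2 + b)/(7 + b))
o + F*t(6) = -98/3 - 55*(-2 + 6)/(7 + 6) = -98/3 - 55*4/13 = -98/3 - 220/13 = -1934/39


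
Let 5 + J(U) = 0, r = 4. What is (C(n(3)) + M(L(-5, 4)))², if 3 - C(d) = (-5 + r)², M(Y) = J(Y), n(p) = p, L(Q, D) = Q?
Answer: 9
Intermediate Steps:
J(U) = -5 (J(U) = -5 + 0 = -5)
M(Y) = -5
C(d) = 2 (C(d) = 3 - (-5 + 4)² = 3 - 1*(-1)² = 3 - 1*1 = 3 - 1 = 2)
(C(n(3)) + M(L(-5, 4)))² = (2 - 5)² = (-3)² = 9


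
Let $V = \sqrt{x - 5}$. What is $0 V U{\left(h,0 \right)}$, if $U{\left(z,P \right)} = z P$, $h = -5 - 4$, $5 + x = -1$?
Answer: $0$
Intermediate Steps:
$x = -6$ ($x = -5 - 1 = -6$)
$h = -9$
$V = i \sqrt{11}$ ($V = \sqrt{-6 - 5} = \sqrt{-11} = i \sqrt{11} \approx 3.3166 i$)
$U{\left(z,P \right)} = P z$
$0 V U{\left(h,0 \right)} = 0 i \sqrt{11} \cdot 0 \left(-9\right) = 0 \cdot 0 = 0$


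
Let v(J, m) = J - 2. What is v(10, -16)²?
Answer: 64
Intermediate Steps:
v(J, m) = -2 + J
v(10, -16)² = (-2 + 10)² = 8² = 64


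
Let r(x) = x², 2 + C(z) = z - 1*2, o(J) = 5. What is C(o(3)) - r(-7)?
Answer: -48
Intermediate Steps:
C(z) = -4 + z (C(z) = -2 + (z - 1*2) = -2 + (z - 2) = -2 + (-2 + z) = -4 + z)
C(o(3)) - r(-7) = (-4 + 5) - 1*(-7)² = 1 - 1*49 = 1 - 49 = -48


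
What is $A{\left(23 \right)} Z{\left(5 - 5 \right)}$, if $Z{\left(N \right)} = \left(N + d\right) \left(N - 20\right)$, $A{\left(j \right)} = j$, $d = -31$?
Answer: $14260$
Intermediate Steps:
$Z{\left(N \right)} = \left(-31 + N\right) \left(-20 + N\right)$ ($Z{\left(N \right)} = \left(N - 31\right) \left(N - 20\right) = \left(-31 + N\right) \left(-20 + N\right)$)
$A{\left(23 \right)} Z{\left(5 - 5 \right)} = 23 \left(620 + \left(5 - 5\right)^{2} - 51 \left(5 - 5\right)\right) = 23 \left(620 + 0^{2} - 0\right) = 23 \left(620 + 0 + 0\right) = 23 \cdot 620 = 14260$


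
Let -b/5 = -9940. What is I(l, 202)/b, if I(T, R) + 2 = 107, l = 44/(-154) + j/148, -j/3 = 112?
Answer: 3/1420 ≈ 0.0021127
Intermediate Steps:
j = -336 (j = -3*112 = -336)
l = -662/259 (l = 44/(-154) - 336/148 = 44*(-1/154) - 336*1/148 = -2/7 - 84/37 = -662/259 ≈ -2.5560)
I(T, R) = 105 (I(T, R) = -2 + 107 = 105)
b = 49700 (b = -5*(-9940) = 49700)
I(l, 202)/b = 105/49700 = 105*(1/49700) = 3/1420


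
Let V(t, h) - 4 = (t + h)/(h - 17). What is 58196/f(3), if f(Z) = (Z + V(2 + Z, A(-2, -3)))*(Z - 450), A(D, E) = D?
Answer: -552862/29055 ≈ -19.028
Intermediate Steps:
V(t, h) = 4 + (h + t)/(-17 + h) (V(t, h) = 4 + (t + h)/(h - 17) = 4 + (h + t)/(-17 + h))
f(Z) = (-450 + Z)*(4 + 18*Z/19) (f(Z) = (Z + (-68 + (2 + Z) + 5*(-2))/(-17 - 2))*(Z - 450) = (Z + (-68 + (2 + Z) - 10)/(-19))*(-450 + Z) = (Z - (-76 + Z)/19)*(-450 + Z) = (Z + (4 - Z/19))*(-450 + Z) = (4 + 18*Z/19)*(-450 + Z) = (-450 + Z)*(4 + 18*Z/19))
58196/f(3) = 58196/(-1800 - 8024/19*3 + (18/19)*3**2) = 58196/(-1800 - 24072/19 + (18/19)*9) = 58196/(-1800 - 24072/19 + 162/19) = 58196/(-58110/19) = 58196*(-19/58110) = -552862/29055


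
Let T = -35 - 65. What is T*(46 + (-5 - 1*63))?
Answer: 2200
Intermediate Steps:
T = -100
T*(46 + (-5 - 1*63)) = -100*(46 + (-5 - 1*63)) = -100*(46 + (-5 - 63)) = -100*(46 - 68) = -100*(-22) = 2200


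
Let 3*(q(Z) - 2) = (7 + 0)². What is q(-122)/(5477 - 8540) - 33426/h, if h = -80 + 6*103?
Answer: -153590552/2471841 ≈ -62.136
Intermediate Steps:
q(Z) = 55/3 (q(Z) = 2 + (7 + 0)²/3 = 2 + (⅓)*7² = 2 + (⅓)*49 = 2 + 49/3 = 55/3)
h = 538 (h = -80 + 618 = 538)
q(-122)/(5477 - 8540) - 33426/h = 55/(3*(5477 - 8540)) - 33426/538 = (55/3)/(-3063) - 33426*1/538 = (55/3)*(-1/3063) - 16713/269 = -55/9189 - 16713/269 = -153590552/2471841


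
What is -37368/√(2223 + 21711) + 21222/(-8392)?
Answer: -10611/4196 - 6228*√23934/3989 ≈ -244.07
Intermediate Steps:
-37368/√(2223 + 21711) + 21222/(-8392) = -37368*√23934/23934 + 21222*(-1/8392) = -6228*√23934/3989 - 10611/4196 = -10611/4196 - 6228*√23934/3989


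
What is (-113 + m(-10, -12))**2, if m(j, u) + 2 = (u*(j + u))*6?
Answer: 2157961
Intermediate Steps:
m(j, u) = -2 + 6*u*(j + u) (m(j, u) = -2 + (u*(j + u))*6 = -2 + 6*u*(j + u))
(-113 + m(-10, -12))**2 = (-113 + (-2 + 6*(-12)**2 + 6*(-10)*(-12)))**2 = (-113 + (-2 + 6*144 + 720))**2 = (-113 + (-2 + 864 + 720))**2 = (-113 + 1582)**2 = 1469**2 = 2157961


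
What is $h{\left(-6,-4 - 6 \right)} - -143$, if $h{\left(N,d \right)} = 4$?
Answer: $147$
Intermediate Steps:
$h{\left(-6,-4 - 6 \right)} - -143 = 4 - -143 = 4 + 143 = 147$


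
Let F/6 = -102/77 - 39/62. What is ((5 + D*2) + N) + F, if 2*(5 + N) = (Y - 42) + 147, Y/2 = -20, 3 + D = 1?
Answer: 80097/4774 ≈ 16.778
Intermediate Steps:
D = -2 (D = -3 + 1 = -2)
Y = -40 (Y = 2*(-20) = -40)
F = -27981/2387 (F = 6*(-102/77 - 39/62) = 6*(-9327/4774) = -27981/2387 ≈ -11.722)
N = 55/2 (N = -5 + ((-40 - 42) + 147)/2 = -5 + (-82 + 147)/2 = -5 + (½)*65 = -5 + 65/2 = 55/2 ≈ 27.500)
((5 + D*2) + N) + F = ((5 - 2*2) + 55/2) - 27981/2387 = ((5 - 4) + 55/2) - 27981/2387 = (1 + 55/2) - 27981/2387 = 57/2 - 27981/2387 = 80097/4774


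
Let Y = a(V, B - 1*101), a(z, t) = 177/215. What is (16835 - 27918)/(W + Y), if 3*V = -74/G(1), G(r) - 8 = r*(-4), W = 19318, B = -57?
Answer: -2382845/4153547 ≈ -0.57369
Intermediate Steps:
G(r) = 8 - 4*r (G(r) = 8 + r*(-4) = 8 - 4*r)
V = -37/6 (V = (-74/(8 - 4*1))/3 = (-74/(8 - 4))/3 = (-74/4)/3 = (-74*¼)/3 = (⅓)*(-37/2) = -37/6 ≈ -6.1667)
a(z, t) = 177/215 (a(z, t) = 177*(1/215) = 177/215)
Y = 177/215 ≈ 0.82326
(16835 - 27918)/(W + Y) = (16835 - 27918)/(19318 + 177/215) = -11083/4153547/215 = -11083*215/4153547 = -2382845/4153547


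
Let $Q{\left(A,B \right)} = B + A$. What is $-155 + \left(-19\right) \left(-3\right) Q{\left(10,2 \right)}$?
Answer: $529$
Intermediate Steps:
$Q{\left(A,B \right)} = A + B$
$-155 + \left(-19\right) \left(-3\right) Q{\left(10,2 \right)} = -155 + \left(-19\right) \left(-3\right) \left(10 + 2\right) = -155 + 57 \cdot 12 = -155 + 684 = 529$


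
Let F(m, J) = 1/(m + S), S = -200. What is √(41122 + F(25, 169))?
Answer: √50374443/35 ≈ 202.79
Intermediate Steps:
F(m, J) = 1/(-200 + m) (F(m, J) = 1/(m - 200) = 1/(-200 + m))
√(41122 + F(25, 169)) = √(41122 + 1/(-200 + 25)) = √(41122 + 1/(-175)) = √(41122 - 1/175) = √(7196349/175) = √50374443/35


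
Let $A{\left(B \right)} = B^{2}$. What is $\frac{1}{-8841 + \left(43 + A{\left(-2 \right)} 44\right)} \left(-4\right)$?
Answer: $\frac{2}{4311} \approx 0.00046393$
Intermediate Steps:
$\frac{1}{-8841 + \left(43 + A{\left(-2 \right)} 44\right)} \left(-4\right) = \frac{1}{-8841 + \left(43 + \left(-2\right)^{2} \cdot 44\right)} \left(-4\right) = \frac{1}{-8841 + \left(43 + 4 \cdot 44\right)} \left(-4\right) = \frac{1}{-8841 + \left(43 + 176\right)} \left(-4\right) = \frac{1}{-8841 + 219} \left(-4\right) = \frac{1}{-8622} \left(-4\right) = \left(- \frac{1}{8622}\right) \left(-4\right) = \frac{2}{4311}$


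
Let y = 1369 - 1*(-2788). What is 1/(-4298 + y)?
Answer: -1/141 ≈ -0.0070922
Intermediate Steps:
y = 4157 (y = 1369 + 2788 = 4157)
1/(-4298 + y) = 1/(-4298 + 4157) = 1/(-141) = -1/141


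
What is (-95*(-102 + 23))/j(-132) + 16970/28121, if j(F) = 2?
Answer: 211082045/56242 ≈ 3753.1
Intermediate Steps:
(-95*(-102 + 23))/j(-132) + 16970/28121 = -95*(-102 + 23)/2 + 16970/28121 = -95*(-79)*(1/2) + 16970*(1/28121) = 7505*(1/2) + 16970/28121 = 7505/2 + 16970/28121 = 211082045/56242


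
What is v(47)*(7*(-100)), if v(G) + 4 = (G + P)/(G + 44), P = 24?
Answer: 29300/13 ≈ 2253.8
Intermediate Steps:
v(G) = -4 + (24 + G)/(44 + G) (v(G) = -4 + (G + 24)/(G + 44) = -4 + (24 + G)/(44 + G))
v(47)*(7*(-100)) = ((-152 - 3*47)/(44 + 47))*(7*(-100)) = ((-152 - 141)/91)*(-700) = ((1/91)*(-293))*(-700) = -293/91*(-700) = 29300/13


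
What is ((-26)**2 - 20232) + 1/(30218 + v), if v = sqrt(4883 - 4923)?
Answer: (-39112*sqrt(10) + 590943207*I)/(2*(sqrt(10) - 15109*I)) ≈ -19556.0 - 7.4506e-9*I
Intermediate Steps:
v = 2*I*sqrt(10) (v = sqrt(-40) = 2*I*sqrt(10) ≈ 6.3246*I)
((-26)**2 - 20232) + 1/(30218 + v) = ((-26)**2 - 20232) + 1/(30218 + 2*I*sqrt(10)) = (676 - 20232) + 1/(30218 + 2*I*sqrt(10)) = -19556 + 1/(30218 + 2*I*sqrt(10))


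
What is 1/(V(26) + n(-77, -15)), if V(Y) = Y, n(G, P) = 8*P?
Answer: -1/94 ≈ -0.010638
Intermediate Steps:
1/(V(26) + n(-77, -15)) = 1/(26 + 8*(-15)) = 1/(26 - 120) = 1/(-94) = -1/94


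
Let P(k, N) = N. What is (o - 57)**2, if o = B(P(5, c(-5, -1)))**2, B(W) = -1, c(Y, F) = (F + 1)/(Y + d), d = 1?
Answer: 3136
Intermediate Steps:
c(Y, F) = (1 + F)/(1 + Y) (c(Y, F) = (F + 1)/(Y + 1) = (1 + F)/(1 + Y))
o = 1 (o = (-1)**2 = 1)
(o - 57)**2 = (1 - 57)**2 = (-56)**2 = 3136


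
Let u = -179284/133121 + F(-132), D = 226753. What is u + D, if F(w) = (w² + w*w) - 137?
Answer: 34806169860/133121 ≈ 2.6146e+5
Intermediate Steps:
F(w) = -137 + 2*w² (F(w) = (w² + w²) - 137 = 2*w² - 137 = -137 + 2*w²)
u = 4620583747/133121 (u = -179284/133121 + (-137 + 2*(-132)²) = -179284*1/133121 + (-137 + 2*17424) = -179284/133121 + (-137 + 34848) = -179284/133121 + 34711 = 4620583747/133121 ≈ 34710.)
u + D = 4620583747/133121 + 226753 = 34806169860/133121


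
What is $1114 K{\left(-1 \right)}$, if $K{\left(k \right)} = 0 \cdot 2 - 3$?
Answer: $-3342$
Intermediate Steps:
$K{\left(k \right)} = -3$ ($K{\left(k \right)} = 0 - 3 = -3$)
$1114 K{\left(-1 \right)} = 1114 \left(-3\right) = -3342$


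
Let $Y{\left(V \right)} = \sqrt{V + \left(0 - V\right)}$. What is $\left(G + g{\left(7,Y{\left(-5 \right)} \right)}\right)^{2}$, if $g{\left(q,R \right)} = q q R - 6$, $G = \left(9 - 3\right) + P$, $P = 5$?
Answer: $25$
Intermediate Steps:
$Y{\left(V \right)} = 0$ ($Y{\left(V \right)} = \sqrt{V - V} = \sqrt{0} = 0$)
$G = 11$ ($G = \left(9 - 3\right) + 5 = 6 + 5 = 11$)
$g{\left(q,R \right)} = -6 + R q^{2}$ ($g{\left(q,R \right)} = q^{2} R - 6 = R q^{2} - 6 = -6 + R q^{2}$)
$\left(G + g{\left(7,Y{\left(-5 \right)} \right)}\right)^{2} = \left(11 - \left(6 + 0 \cdot 7^{2}\right)\right)^{2} = \left(11 + \left(-6 + 0 \cdot 49\right)\right)^{2} = \left(11 + \left(-6 + 0\right)\right)^{2} = \left(11 - 6\right)^{2} = 5^{2} = 25$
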